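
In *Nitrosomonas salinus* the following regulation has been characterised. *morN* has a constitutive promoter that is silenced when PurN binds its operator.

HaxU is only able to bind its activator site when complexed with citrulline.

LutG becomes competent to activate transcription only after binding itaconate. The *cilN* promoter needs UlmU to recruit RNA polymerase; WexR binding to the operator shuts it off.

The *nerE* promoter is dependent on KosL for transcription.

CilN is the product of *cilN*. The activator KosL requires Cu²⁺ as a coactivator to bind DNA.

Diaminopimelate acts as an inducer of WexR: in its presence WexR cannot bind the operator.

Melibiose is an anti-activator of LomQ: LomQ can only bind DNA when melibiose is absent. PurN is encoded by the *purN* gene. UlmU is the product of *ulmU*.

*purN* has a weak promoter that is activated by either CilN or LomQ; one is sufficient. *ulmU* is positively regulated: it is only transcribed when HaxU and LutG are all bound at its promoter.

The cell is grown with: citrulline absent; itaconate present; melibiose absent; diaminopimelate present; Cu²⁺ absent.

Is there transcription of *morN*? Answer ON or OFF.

Citrulline is absent, so HaxU is inactive.
Itaconate is present, so LutG is active.
Required activator HaxU is absent, so *ulmU* is not transcribed.
So UlmU is not produced.
Diaminopimelate is present, so WexR is inactive.
Required activator UlmU is absent, so *cilN* is not transcribed.
So CilN is not produced.
Melibiose is absent, so LomQ is active.
Activator LomQ is present, so *purN* is transcribed.
So PurN is produced and active.
With repressor PurN bound, *morN* is not transcribed.

OFF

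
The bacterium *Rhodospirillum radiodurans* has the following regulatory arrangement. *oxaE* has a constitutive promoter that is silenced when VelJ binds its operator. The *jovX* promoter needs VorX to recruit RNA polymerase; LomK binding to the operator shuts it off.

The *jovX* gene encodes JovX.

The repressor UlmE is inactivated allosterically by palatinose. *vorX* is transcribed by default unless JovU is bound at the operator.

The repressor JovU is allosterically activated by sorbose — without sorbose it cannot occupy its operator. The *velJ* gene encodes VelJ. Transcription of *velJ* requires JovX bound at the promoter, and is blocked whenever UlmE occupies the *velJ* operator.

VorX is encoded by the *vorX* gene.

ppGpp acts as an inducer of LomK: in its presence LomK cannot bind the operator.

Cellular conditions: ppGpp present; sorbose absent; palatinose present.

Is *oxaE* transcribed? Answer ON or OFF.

OFF

Sorbose is absent, so JovU is inactive.
With no repressor bound, *vorX* is transcribed.
So VorX is produced and active.
ppGpp is present, so LomK is inactive.
No repressor is bound and VorX is active, so *jovX* is transcribed.
So JovX is produced and active.
Palatinose is present, so UlmE is inactive.
No repressor is bound and JovX is active, so *velJ* is transcribed.
So VelJ is produced and active.
With repressor VelJ bound, *oxaE* is not transcribed.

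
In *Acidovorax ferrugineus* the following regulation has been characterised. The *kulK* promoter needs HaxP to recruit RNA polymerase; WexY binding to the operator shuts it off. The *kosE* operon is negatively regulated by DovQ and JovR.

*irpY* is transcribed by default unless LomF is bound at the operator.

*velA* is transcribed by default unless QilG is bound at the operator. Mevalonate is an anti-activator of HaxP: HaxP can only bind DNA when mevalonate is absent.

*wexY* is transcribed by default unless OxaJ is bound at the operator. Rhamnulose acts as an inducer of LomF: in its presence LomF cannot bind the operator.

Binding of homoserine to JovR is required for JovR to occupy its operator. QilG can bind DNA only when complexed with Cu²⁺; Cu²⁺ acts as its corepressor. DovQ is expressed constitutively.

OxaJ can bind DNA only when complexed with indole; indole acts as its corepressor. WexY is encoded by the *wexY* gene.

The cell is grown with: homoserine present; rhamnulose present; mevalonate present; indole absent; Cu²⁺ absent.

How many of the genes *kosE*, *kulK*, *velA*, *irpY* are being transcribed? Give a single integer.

2

DovQ is produced constitutively and is active.
Homoserine is present, so JovR is active.
With repressor DovQ bound, *kosE* is not transcribed.
→ *kosE* is OFF.
Indole is absent, so OxaJ is inactive.
With no repressor bound, *wexY* is transcribed.
So WexY is produced and active.
Mevalonate is present, so HaxP is inactive.
With repressor WexY bound, *kulK* is not transcribed.
→ *kulK* is OFF.
Cu²⁺ is absent, so QilG is inactive.
With no repressor bound, *velA* is transcribed.
→ *velA* is ON.
Rhamnulose is present, so LomF is inactive.
With no repressor bound, *irpY* is transcribed.
→ *irpY* is ON.
2 of the 4 genes are transcribed.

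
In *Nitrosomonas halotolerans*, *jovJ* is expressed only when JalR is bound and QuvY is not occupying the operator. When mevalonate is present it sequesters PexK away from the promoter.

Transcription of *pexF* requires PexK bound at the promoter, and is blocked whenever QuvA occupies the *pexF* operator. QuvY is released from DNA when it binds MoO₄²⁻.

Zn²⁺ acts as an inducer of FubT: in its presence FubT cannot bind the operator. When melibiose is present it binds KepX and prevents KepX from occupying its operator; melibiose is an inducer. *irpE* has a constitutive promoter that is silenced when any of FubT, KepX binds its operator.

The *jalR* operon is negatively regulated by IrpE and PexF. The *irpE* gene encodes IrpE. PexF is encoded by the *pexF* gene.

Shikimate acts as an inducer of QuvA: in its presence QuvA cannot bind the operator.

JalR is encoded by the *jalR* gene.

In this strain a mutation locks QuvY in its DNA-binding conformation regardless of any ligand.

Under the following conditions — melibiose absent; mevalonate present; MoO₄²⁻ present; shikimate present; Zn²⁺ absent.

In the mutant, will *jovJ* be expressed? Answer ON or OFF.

QuvY is constitutively active in this strain.
Zn²⁺ is absent, so FubT is active.
Melibiose is absent, so KepX is active.
With repressor FubT bound, *irpE* is not transcribed.
So IrpE is not produced.
Shikimate is present, so QuvA is inactive.
Mevalonate is present, so PexK is inactive.
Required activator PexK is absent, so *pexF* is not transcribed.
So PexF is not produced.
With no repressor bound, *jalR* is transcribed.
So JalR is produced and active.
With repressor QuvY bound, *jovJ* is not transcribed.

OFF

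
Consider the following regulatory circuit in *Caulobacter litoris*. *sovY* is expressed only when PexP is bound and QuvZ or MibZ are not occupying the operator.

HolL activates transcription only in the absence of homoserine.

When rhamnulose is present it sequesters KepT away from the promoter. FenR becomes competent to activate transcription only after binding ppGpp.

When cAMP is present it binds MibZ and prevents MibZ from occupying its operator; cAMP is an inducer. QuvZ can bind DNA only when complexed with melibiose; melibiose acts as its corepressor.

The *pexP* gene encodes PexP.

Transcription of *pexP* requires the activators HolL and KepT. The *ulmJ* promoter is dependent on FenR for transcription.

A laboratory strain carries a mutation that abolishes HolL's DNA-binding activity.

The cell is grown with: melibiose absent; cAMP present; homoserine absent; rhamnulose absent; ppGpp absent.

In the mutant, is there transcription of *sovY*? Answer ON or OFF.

OFF

Melibiose is absent, so QuvZ is inactive.
cAMP is present, so MibZ is inactive.
HolL is non-functional in this strain, so it has no effect.
Rhamnulose is absent, so KepT is active.
Required activator HolL is absent, so *pexP* is not transcribed.
So PexP is not produced.
Required activator PexP is absent, so *sovY* is not transcribed.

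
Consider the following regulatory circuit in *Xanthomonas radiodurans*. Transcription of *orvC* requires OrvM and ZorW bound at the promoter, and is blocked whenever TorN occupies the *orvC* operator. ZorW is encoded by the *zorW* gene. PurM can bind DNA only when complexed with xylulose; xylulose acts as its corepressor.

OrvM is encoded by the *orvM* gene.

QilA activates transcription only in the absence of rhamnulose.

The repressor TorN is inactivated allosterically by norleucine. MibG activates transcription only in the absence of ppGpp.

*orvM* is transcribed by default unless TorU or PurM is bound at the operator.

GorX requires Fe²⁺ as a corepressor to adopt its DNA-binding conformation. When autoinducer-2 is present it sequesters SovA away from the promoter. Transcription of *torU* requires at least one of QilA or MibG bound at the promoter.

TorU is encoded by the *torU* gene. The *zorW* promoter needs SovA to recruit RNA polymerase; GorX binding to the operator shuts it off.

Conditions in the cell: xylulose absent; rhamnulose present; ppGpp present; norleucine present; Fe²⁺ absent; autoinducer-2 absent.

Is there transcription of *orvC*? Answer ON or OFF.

Rhamnulose is present, so QilA is inactive.
ppGpp is present, so MibG is inactive.
No activator is available at the *torU* promoter, so *torU* is not transcribed.
So TorU is not produced.
Xylulose is absent, so PurM is inactive.
With no repressor bound, *orvM* is transcribed.
So OrvM is produced and active.
Norleucine is present, so TorN is inactive.
Autoinducer-2 is absent, so SovA is active.
Fe²⁺ is absent, so GorX is inactive.
No repressor is bound and SovA is active, so *zorW* is transcribed.
So ZorW is produced and active.
No repressor is bound and OrvM and ZorW are active, so *orvC* is transcribed.

ON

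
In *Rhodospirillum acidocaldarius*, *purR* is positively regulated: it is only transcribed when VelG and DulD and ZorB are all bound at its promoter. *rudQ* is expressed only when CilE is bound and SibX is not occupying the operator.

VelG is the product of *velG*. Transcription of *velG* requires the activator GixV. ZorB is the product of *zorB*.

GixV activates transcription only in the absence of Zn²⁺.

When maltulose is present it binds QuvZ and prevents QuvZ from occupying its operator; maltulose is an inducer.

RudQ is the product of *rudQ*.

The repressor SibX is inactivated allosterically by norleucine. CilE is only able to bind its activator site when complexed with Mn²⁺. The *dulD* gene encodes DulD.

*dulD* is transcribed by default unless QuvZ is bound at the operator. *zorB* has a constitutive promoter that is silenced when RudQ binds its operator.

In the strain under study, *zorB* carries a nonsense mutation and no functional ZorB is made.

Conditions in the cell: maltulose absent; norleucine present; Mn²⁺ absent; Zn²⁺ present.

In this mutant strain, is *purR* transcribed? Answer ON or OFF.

OFF

Zn²⁺ is present, so GixV is inactive.
Required activator GixV is absent, so *velG* is not transcribed.
So VelG is not produced.
Maltulose is absent, so QuvZ is active.
With repressor QuvZ bound, *dulD* is not transcribed.
So DulD is not produced.
ZorB is non-functional in this strain, so it has no effect.
Required activator VelG is absent, so *purR* is not transcribed.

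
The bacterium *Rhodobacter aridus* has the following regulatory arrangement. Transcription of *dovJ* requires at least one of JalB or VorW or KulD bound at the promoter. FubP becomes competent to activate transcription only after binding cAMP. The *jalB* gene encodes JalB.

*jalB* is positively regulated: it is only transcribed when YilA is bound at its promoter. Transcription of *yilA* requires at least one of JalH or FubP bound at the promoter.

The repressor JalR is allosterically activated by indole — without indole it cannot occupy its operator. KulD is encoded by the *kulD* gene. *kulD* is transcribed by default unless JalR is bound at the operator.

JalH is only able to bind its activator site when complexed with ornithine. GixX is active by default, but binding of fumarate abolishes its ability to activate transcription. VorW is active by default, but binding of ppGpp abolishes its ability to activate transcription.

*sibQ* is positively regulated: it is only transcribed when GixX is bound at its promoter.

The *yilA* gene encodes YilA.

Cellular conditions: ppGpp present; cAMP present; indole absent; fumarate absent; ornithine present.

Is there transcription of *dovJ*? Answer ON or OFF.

ON

Ornithine is present, so JalH is active.
cAMP is present, so FubP is active.
Activator JalH is present, so *yilA* is transcribed.
So YilA is produced and active.
No repressor is bound and YilA is active, so *jalB* is transcribed.
So JalB is produced and active.
ppGpp is present, so VorW is inactive.
Indole is absent, so JalR is inactive.
With no repressor bound, *kulD* is transcribed.
So KulD is produced and active.
Activator JalB is present, so *dovJ* is transcribed.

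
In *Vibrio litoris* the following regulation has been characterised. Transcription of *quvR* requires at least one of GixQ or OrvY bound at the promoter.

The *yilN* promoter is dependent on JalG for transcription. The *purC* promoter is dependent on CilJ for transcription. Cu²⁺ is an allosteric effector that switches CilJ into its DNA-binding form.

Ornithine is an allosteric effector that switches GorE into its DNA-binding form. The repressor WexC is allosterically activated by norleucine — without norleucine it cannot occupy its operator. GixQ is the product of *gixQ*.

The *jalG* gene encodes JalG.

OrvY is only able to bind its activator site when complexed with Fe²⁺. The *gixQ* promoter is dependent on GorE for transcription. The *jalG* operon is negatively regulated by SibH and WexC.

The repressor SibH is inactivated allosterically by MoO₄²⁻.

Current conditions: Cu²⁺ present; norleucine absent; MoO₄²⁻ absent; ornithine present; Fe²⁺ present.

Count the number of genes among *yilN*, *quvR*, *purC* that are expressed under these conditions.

2

MoO₄²⁻ is absent, so SibH is active.
Norleucine is absent, so WexC is inactive.
With repressor SibH bound, *jalG* is not transcribed.
So JalG is not produced.
Required activator JalG is absent, so *yilN* is not transcribed.
→ *yilN* is OFF.
Ornithine is present, so GorE is active.
No repressor is bound and GorE is active, so *gixQ* is transcribed.
So GixQ is produced and active.
Fe²⁺ is present, so OrvY is active.
Activator GixQ is present, so *quvR* is transcribed.
→ *quvR* is ON.
Cu²⁺ is present, so CilJ is active.
No repressor is bound and CilJ is active, so *purC* is transcribed.
→ *purC* is ON.
2 of the 3 genes are transcribed.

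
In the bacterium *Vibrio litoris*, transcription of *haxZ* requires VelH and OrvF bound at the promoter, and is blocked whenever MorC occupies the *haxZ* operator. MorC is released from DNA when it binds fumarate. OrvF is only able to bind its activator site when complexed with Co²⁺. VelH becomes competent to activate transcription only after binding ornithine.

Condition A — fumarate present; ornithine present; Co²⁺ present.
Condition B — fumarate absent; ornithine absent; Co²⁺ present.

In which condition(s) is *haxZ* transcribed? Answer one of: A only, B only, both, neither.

Condition A:
Fumarate is present, so MorC is inactive.
Ornithine is present, so VelH is active.
Co²⁺ is present, so OrvF is active.
No repressor is bound and VelH and OrvF are active, so *haxZ* is transcribed.
→ *haxZ* is ON in A.
Condition B:
Fumarate is absent, so MorC is active.
Ornithine is absent, so VelH is inactive.
Co²⁺ is present, so OrvF is active.
With repressor MorC bound, *haxZ* is not transcribed.
→ *haxZ* is OFF in B.

A only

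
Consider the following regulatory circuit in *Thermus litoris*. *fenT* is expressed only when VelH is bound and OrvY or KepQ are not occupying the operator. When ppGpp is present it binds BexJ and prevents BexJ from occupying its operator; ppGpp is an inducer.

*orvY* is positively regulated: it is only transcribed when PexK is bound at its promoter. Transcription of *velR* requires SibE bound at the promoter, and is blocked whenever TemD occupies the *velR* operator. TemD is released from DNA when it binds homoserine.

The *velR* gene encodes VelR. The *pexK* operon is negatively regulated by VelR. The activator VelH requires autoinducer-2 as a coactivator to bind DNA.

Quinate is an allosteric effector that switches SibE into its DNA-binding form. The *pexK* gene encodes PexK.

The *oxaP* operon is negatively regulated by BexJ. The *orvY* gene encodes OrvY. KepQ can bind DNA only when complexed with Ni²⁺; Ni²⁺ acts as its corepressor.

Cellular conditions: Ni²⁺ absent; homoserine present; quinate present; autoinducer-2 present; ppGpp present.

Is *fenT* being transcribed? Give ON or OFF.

ON

Homoserine is present, so TemD is inactive.
Quinate is present, so SibE is active.
No repressor is bound and SibE is active, so *velR* is transcribed.
So VelR is produced and active.
With repressor VelR bound, *pexK* is not transcribed.
So PexK is not produced.
Required activator PexK is absent, so *orvY* is not transcribed.
So OrvY is not produced.
Autoinducer-2 is present, so VelH is active.
Ni²⁺ is absent, so KepQ is inactive.
No repressor is bound and VelH is active, so *fenT* is transcribed.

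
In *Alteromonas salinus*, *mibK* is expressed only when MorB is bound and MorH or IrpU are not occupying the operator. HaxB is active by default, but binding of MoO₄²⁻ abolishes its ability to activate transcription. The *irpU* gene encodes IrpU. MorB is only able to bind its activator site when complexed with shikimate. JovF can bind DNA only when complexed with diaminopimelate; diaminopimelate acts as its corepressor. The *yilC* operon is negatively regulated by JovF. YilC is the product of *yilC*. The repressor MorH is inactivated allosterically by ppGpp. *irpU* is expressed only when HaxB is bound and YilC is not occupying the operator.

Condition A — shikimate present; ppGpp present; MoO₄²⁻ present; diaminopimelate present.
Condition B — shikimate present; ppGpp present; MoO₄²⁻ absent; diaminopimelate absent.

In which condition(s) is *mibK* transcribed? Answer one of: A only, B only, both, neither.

Condition A:
Shikimate is present, so MorB is active.
ppGpp is present, so MorH is inactive.
MoO₄²⁻ is present, so HaxB is inactive.
Diaminopimelate is present, so JovF is active.
With repressor JovF bound, *yilC* is not transcribed.
So YilC is not produced.
Required activator HaxB is absent, so *irpU* is not transcribed.
So IrpU is not produced.
No repressor is bound and MorB is active, so *mibK* is transcribed.
→ *mibK* is ON in A.
Condition B:
Shikimate is present, so MorB is active.
ppGpp is present, so MorH is inactive.
MoO₄²⁻ is absent, so HaxB is active.
Diaminopimelate is absent, so JovF is inactive.
With no repressor bound, *yilC* is transcribed.
So YilC is produced and active.
With repressor YilC bound, *irpU* is not transcribed.
So IrpU is not produced.
No repressor is bound and MorB is active, so *mibK* is transcribed.
→ *mibK* is ON in B.

both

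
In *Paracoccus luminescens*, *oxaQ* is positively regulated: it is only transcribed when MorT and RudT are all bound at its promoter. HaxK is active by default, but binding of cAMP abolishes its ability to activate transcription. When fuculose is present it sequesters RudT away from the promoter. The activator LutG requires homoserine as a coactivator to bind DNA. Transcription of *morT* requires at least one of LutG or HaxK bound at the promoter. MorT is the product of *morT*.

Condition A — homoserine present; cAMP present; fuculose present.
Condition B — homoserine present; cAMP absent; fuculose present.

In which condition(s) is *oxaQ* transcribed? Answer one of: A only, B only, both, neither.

neither

Condition A:
Homoserine is present, so LutG is active.
cAMP is present, so HaxK is inactive.
Activator LutG is present, so *morT* is transcribed.
So MorT is produced and active.
Fuculose is present, so RudT is inactive.
Required activator RudT is absent, so *oxaQ* is not transcribed.
→ *oxaQ* is OFF in A.
Condition B:
Homoserine is present, so LutG is active.
cAMP is absent, so HaxK is active.
Activator LutG is present, so *morT* is transcribed.
So MorT is produced and active.
Fuculose is present, so RudT is inactive.
Required activator RudT is absent, so *oxaQ* is not transcribed.
→ *oxaQ* is OFF in B.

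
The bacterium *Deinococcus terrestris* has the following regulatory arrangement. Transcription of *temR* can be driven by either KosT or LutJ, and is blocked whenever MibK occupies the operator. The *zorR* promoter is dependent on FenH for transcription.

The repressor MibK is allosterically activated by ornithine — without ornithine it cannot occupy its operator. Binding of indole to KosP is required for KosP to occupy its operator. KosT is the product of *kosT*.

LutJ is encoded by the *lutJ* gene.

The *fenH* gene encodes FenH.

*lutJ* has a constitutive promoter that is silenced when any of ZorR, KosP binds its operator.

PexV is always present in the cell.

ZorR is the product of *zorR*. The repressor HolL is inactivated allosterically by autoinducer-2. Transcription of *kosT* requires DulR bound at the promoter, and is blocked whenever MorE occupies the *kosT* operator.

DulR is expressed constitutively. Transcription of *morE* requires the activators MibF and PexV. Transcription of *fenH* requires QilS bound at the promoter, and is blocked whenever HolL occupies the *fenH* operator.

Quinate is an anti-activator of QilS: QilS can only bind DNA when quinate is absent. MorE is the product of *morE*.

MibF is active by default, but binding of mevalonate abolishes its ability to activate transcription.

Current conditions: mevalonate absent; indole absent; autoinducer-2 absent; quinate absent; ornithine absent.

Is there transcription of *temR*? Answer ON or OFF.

ON

Ornithine is absent, so MibK is inactive.
Mevalonate is absent, so MibF is active.
PexV is produced constitutively and is active.
No repressor is bound and MibF and PexV are active, so *morE* is transcribed.
So MorE is produced and active.
DulR is produced constitutively and is active.
With repressor MorE bound, *kosT* is not transcribed.
So KosT is not produced.
Quinate is absent, so QilS is active.
Autoinducer-2 is absent, so HolL is active.
With repressor HolL bound, *fenH* is not transcribed.
So FenH is not produced.
Required activator FenH is absent, so *zorR* is not transcribed.
So ZorR is not produced.
Indole is absent, so KosP is inactive.
With no repressor bound, *lutJ* is transcribed.
So LutJ is produced and active.
Activator LutJ is present, so *temR* is transcribed.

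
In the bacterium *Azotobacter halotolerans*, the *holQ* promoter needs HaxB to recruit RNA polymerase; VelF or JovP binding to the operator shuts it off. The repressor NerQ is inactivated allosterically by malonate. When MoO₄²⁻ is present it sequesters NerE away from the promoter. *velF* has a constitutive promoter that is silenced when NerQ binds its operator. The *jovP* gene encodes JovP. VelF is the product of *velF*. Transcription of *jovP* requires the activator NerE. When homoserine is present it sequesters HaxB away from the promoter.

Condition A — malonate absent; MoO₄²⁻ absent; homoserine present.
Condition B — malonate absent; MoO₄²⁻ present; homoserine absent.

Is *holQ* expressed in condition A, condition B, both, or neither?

Condition A:
Malonate is absent, so NerQ is active.
With repressor NerQ bound, *velF* is not transcribed.
So VelF is not produced.
MoO₄²⁻ is absent, so NerE is active.
No repressor is bound and NerE is active, so *jovP* is transcribed.
So JovP is produced and active.
Homoserine is present, so HaxB is inactive.
With repressor JovP bound, *holQ* is not transcribed.
→ *holQ* is OFF in A.
Condition B:
Malonate is absent, so NerQ is active.
With repressor NerQ bound, *velF* is not transcribed.
So VelF is not produced.
MoO₄²⁻ is present, so NerE is inactive.
Required activator NerE is absent, so *jovP* is not transcribed.
So JovP is not produced.
Homoserine is absent, so HaxB is active.
No repressor is bound and HaxB is active, so *holQ* is transcribed.
→ *holQ* is ON in B.

B only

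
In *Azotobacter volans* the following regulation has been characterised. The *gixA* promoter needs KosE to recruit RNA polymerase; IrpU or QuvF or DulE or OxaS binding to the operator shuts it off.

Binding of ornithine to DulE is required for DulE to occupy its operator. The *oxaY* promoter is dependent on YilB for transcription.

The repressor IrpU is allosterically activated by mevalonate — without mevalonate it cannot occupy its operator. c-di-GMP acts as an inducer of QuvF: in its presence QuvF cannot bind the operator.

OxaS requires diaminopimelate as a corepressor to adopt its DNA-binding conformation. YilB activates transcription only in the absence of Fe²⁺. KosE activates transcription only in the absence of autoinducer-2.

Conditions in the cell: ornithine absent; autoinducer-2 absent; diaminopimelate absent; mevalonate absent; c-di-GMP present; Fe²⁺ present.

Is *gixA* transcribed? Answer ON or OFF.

Mevalonate is absent, so IrpU is inactive.
c-di-GMP is present, so QuvF is inactive.
Ornithine is absent, so DulE is inactive.
Diaminopimelate is absent, so OxaS is inactive.
Autoinducer-2 is absent, so KosE is active.
No repressor is bound and KosE is active, so *gixA* is transcribed.

ON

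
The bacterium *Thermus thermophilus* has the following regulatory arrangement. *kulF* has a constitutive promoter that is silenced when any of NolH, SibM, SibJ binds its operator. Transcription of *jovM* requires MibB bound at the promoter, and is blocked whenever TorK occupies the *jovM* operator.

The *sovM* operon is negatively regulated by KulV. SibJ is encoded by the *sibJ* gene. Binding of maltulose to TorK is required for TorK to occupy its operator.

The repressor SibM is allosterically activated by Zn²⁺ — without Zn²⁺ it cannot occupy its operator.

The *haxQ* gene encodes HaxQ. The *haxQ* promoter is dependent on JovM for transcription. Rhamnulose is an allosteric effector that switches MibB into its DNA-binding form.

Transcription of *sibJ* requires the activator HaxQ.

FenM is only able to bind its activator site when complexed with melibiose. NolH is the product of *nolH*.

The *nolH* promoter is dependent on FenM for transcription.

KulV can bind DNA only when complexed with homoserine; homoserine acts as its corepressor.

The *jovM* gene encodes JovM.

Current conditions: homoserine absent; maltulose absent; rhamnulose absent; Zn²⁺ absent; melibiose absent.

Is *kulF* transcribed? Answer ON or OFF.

Melibiose is absent, so FenM is inactive.
Required activator FenM is absent, so *nolH* is not transcribed.
So NolH is not produced.
Zn²⁺ is absent, so SibM is inactive.
Rhamnulose is absent, so MibB is inactive.
Maltulose is absent, so TorK is inactive.
Required activator MibB is absent, so *jovM* is not transcribed.
So JovM is not produced.
Required activator JovM is absent, so *haxQ* is not transcribed.
So HaxQ is not produced.
Required activator HaxQ is absent, so *sibJ* is not transcribed.
So SibJ is not produced.
With no repressor bound, *kulF* is transcribed.

ON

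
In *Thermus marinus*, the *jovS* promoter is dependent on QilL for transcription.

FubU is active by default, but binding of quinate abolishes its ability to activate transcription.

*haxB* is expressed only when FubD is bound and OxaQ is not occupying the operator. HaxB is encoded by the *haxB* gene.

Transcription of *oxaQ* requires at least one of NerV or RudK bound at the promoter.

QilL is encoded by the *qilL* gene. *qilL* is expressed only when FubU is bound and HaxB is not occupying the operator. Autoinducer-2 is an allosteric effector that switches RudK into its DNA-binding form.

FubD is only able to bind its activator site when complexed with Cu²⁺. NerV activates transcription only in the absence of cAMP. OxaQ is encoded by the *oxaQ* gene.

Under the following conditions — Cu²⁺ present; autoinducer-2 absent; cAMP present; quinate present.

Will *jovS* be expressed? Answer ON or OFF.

cAMP is present, so NerV is inactive.
Autoinducer-2 is absent, so RudK is inactive.
No activator is available at the *oxaQ* promoter, so *oxaQ* is not transcribed.
So OxaQ is not produced.
Cu²⁺ is present, so FubD is active.
No repressor is bound and FubD is active, so *haxB* is transcribed.
So HaxB is produced and active.
Quinate is present, so FubU is inactive.
With repressor HaxB bound, *qilL* is not transcribed.
So QilL is not produced.
Required activator QilL is absent, so *jovS* is not transcribed.

OFF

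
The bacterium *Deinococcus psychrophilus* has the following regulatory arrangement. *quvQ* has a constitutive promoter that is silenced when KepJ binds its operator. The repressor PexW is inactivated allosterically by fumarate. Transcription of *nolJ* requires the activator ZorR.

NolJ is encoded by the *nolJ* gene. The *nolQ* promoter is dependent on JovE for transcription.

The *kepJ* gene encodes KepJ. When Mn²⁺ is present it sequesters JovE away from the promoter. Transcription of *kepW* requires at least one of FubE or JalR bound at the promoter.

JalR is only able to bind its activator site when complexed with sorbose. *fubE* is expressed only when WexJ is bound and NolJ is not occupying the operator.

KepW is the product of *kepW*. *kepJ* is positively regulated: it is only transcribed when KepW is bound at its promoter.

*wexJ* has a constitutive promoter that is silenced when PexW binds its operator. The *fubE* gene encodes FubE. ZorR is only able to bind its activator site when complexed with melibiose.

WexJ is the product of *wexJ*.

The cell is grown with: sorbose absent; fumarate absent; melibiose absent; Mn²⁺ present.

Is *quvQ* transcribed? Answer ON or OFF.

Melibiose is absent, so ZorR is inactive.
Required activator ZorR is absent, so *nolJ* is not transcribed.
So NolJ is not produced.
Fumarate is absent, so PexW is active.
With repressor PexW bound, *wexJ* is not transcribed.
So WexJ is not produced.
Required activator WexJ is absent, so *fubE* is not transcribed.
So FubE is not produced.
Sorbose is absent, so JalR is inactive.
No activator is available at the *kepW* promoter, so *kepW* is not transcribed.
So KepW is not produced.
Required activator KepW is absent, so *kepJ* is not transcribed.
So KepJ is not produced.
With no repressor bound, *quvQ* is transcribed.

ON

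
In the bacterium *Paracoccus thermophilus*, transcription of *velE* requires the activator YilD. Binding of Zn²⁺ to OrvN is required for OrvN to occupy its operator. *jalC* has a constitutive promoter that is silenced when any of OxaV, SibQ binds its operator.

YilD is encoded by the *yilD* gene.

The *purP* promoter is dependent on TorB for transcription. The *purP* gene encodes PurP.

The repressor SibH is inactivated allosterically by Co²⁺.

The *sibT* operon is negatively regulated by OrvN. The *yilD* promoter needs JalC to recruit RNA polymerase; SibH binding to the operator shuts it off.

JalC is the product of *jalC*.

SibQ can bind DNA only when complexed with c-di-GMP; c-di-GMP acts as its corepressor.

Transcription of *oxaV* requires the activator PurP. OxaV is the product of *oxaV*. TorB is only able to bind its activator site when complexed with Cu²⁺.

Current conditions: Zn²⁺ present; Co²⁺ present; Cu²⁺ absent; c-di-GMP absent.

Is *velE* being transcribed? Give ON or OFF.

ON

Cu²⁺ is absent, so TorB is inactive.
Required activator TorB is absent, so *purP* is not transcribed.
So PurP is not produced.
Required activator PurP is absent, so *oxaV* is not transcribed.
So OxaV is not produced.
c-di-GMP is absent, so SibQ is inactive.
With no repressor bound, *jalC* is transcribed.
So JalC is produced and active.
Co²⁺ is present, so SibH is inactive.
No repressor is bound and JalC is active, so *yilD* is transcribed.
So YilD is produced and active.
No repressor is bound and YilD is active, so *velE* is transcribed.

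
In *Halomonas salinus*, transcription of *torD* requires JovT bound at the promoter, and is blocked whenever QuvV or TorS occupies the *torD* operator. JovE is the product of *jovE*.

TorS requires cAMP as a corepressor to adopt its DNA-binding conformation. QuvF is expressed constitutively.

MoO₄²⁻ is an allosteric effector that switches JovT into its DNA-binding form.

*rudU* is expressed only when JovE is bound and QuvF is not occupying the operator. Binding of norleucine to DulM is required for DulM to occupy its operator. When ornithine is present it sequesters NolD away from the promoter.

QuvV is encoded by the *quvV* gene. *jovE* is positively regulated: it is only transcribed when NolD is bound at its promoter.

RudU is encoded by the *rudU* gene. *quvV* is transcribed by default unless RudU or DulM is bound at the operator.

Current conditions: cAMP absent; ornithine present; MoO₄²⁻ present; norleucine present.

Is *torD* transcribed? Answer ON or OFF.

Ornithine is present, so NolD is inactive.
Required activator NolD is absent, so *jovE* is not transcribed.
So JovE is not produced.
QuvF is produced constitutively and is active.
With repressor QuvF bound, *rudU* is not transcribed.
So RudU is not produced.
Norleucine is present, so DulM is active.
With repressor DulM bound, *quvV* is not transcribed.
So QuvV is not produced.
cAMP is absent, so TorS is inactive.
MoO₄²⁻ is present, so JovT is active.
No repressor is bound and JovT is active, so *torD* is transcribed.

ON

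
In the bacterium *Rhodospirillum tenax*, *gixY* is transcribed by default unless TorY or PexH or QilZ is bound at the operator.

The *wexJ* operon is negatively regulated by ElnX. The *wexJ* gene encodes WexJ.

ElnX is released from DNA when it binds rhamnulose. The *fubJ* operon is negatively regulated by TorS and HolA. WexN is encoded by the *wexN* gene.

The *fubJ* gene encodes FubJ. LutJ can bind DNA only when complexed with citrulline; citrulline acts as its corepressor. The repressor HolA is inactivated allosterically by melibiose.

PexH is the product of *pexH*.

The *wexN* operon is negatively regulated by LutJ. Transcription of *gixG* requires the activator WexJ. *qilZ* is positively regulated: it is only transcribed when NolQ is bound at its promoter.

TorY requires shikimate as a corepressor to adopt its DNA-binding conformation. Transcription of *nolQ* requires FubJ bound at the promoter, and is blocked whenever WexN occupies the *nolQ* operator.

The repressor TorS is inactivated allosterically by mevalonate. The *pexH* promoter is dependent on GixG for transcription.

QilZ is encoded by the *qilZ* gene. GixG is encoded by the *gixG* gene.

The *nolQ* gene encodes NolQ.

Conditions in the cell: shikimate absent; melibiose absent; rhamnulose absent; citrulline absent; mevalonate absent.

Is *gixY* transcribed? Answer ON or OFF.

ON

Shikimate is absent, so TorY is inactive.
Rhamnulose is absent, so ElnX is active.
With repressor ElnX bound, *wexJ* is not transcribed.
So WexJ is not produced.
Required activator WexJ is absent, so *gixG* is not transcribed.
So GixG is not produced.
Required activator GixG is absent, so *pexH* is not transcribed.
So PexH is not produced.
Citrulline is absent, so LutJ is inactive.
With no repressor bound, *wexN* is transcribed.
So WexN is produced and active.
Mevalonate is absent, so TorS is active.
Melibiose is absent, so HolA is active.
With repressor TorS bound, *fubJ* is not transcribed.
So FubJ is not produced.
With repressor WexN bound, *nolQ* is not transcribed.
So NolQ is not produced.
Required activator NolQ is absent, so *qilZ* is not transcribed.
So QilZ is not produced.
With no repressor bound, *gixY* is transcribed.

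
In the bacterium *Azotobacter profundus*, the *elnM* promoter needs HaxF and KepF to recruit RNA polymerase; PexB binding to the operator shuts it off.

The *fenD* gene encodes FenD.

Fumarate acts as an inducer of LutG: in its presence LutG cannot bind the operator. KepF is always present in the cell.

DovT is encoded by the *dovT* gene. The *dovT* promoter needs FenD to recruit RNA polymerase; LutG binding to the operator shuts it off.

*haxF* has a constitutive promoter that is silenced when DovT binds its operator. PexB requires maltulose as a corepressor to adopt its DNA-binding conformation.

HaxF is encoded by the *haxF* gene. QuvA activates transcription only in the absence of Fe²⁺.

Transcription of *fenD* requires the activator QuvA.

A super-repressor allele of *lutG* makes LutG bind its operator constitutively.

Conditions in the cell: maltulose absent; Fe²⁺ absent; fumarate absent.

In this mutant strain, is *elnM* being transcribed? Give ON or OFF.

ON

Maltulose is absent, so PexB is inactive.
LutG is constitutively active in this strain.
Fe²⁺ is absent, so QuvA is active.
No repressor is bound and QuvA is active, so *fenD* is transcribed.
So FenD is produced and active.
With repressor LutG bound, *dovT* is not transcribed.
So DovT is not produced.
With no repressor bound, *haxF* is transcribed.
So HaxF is produced and active.
KepF is produced constitutively and is active.
No repressor is bound and HaxF and KepF are active, so *elnM* is transcribed.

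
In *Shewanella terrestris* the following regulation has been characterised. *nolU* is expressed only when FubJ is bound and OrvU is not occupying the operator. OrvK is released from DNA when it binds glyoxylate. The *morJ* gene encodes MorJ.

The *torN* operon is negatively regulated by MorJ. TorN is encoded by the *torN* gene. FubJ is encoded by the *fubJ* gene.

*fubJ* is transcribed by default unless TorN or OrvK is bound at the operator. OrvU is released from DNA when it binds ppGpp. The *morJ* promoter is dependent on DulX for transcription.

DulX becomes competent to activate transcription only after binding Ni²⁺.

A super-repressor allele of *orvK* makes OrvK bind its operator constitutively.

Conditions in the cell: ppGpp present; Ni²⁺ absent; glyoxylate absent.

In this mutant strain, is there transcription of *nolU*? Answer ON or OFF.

OFF

Ni²⁺ is absent, so DulX is inactive.
Required activator DulX is absent, so *morJ* is not transcribed.
So MorJ is not produced.
With no repressor bound, *torN* is transcribed.
So TorN is produced and active.
OrvK is constitutively active in this strain.
With repressor TorN bound, *fubJ* is not transcribed.
So FubJ is not produced.
ppGpp is present, so OrvU is inactive.
Required activator FubJ is absent, so *nolU* is not transcribed.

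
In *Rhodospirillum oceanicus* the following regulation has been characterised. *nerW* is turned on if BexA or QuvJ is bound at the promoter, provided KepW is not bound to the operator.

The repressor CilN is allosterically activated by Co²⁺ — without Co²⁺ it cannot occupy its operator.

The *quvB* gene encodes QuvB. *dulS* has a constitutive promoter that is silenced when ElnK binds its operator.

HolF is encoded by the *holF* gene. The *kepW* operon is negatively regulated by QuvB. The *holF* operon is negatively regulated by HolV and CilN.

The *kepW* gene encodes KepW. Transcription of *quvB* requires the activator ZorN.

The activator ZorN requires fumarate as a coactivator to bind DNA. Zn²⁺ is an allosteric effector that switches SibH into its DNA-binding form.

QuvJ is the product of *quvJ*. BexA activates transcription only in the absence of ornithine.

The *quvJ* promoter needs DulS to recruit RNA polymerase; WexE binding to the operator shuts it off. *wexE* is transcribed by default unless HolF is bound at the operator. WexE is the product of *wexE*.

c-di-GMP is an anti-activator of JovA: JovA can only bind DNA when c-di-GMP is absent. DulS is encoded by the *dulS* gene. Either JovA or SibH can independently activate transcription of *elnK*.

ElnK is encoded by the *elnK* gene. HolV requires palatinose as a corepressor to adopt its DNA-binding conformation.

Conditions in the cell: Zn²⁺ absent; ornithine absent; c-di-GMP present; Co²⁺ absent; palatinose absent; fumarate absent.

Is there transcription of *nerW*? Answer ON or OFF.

Ornithine is absent, so BexA is active.
Fumarate is absent, so ZorN is inactive.
Required activator ZorN is absent, so *quvB* is not transcribed.
So QuvB is not produced.
With no repressor bound, *kepW* is transcribed.
So KepW is produced and active.
c-di-GMP is present, so JovA is inactive.
Zn²⁺ is absent, so SibH is inactive.
No activator is available at the *elnK* promoter, so *elnK* is not transcribed.
So ElnK is not produced.
With no repressor bound, *dulS* is transcribed.
So DulS is produced and active.
Palatinose is absent, so HolV is inactive.
Co²⁺ is absent, so CilN is inactive.
With no repressor bound, *holF* is transcribed.
So HolF is produced and active.
With repressor HolF bound, *wexE* is not transcribed.
So WexE is not produced.
No repressor is bound and DulS is active, so *quvJ* is transcribed.
So QuvJ is produced and active.
With repressor KepW bound, *nerW* is not transcribed.

OFF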